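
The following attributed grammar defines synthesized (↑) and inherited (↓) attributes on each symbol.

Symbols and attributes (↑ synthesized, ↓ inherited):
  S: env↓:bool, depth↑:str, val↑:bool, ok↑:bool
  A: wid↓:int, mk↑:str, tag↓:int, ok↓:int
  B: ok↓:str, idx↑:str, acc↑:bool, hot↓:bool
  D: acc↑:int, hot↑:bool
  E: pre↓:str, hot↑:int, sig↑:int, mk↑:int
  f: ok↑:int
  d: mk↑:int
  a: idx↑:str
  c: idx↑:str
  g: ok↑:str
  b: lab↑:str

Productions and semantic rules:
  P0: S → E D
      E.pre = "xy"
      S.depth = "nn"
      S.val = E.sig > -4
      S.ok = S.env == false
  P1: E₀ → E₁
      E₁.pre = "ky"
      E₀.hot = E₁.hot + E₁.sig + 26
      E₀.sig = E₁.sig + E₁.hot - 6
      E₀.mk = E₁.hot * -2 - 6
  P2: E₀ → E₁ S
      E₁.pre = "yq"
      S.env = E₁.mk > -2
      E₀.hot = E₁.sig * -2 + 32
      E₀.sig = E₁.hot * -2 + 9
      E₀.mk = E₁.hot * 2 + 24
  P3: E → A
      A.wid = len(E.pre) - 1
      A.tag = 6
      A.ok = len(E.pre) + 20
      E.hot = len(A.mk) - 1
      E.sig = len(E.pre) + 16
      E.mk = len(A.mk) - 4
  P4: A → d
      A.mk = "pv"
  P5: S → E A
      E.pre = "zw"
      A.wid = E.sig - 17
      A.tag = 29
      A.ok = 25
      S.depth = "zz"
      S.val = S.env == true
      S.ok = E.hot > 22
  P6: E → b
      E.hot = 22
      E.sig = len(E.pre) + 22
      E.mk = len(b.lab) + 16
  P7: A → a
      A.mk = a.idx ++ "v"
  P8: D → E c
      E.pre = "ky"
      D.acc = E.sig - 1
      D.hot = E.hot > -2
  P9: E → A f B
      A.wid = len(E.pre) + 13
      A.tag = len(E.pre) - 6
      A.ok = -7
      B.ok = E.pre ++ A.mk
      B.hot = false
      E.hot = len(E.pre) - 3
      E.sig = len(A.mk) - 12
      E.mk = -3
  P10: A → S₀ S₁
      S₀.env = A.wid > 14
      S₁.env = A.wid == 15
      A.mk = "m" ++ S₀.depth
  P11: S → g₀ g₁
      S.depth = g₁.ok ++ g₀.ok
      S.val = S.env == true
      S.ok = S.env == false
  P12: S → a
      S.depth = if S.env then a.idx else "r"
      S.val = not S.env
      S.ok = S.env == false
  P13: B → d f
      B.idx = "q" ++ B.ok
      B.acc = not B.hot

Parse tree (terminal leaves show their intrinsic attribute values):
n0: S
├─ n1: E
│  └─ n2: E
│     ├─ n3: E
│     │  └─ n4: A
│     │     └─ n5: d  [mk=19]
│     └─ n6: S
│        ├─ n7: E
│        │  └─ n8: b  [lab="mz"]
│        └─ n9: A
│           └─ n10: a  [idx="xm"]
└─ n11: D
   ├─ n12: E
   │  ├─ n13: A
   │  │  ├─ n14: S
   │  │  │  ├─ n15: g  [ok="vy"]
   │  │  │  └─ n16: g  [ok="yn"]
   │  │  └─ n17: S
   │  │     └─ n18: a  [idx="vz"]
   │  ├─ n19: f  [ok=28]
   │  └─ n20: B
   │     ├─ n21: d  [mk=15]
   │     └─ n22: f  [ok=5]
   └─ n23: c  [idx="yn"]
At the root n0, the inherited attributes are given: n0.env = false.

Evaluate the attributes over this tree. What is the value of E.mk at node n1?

2

1. n0.env = false  [given at root]
2. n1.pre = "xy"  ["xy"]
3. n2.pre = "ky"  ["ky"]
4. n3.pre = "yq"  ["yq"]
5. n4.wid = 1  [len(E.pre) - 1]
6. n4.tag = 6  [6]
7. n4.ok = 22  [len(E.pre) + 20]
8. n5.mk = 19  [terminal]
9. n4.mk = "pv"  ["pv"]
10. n3.hot = 1  [len(A.mk) - 1]
11. n3.sig = 18  [len(E.pre) + 16]
12. n3.mk = -2  [len(A.mk) - 4]
13. n6.env = false  [E₁.mk > -2]
14. n7.pre = "zw"  ["zw"]
15. n8.lab = "mz"  [terminal]
16. n7.hot = 22  [22]
17. n7.sig = 24  [len(E.pre) + 22]
18. n7.mk = 18  [len(b.lab) + 16]
19. n9.wid = 7  [E.sig - 17]
20. n9.tag = 29  [29]
21. n9.ok = 25  [25]
22. n10.idx = "xm"  [terminal]
23. n9.mk = "xmv"  [a.idx ++ "v"]
24. n6.depth = "zz"  ["zz"]
25. n6.val = false  [S.env == true]
26. n6.ok = false  [E.hot > 22]
27. n2.hot = -4  [E₁.sig * -2 + 32]
28. n2.sig = 7  [E₁.hot * -2 + 9]
29. n2.mk = 26  [E₁.hot * 2 + 24]
30. n1.hot = 29  [E₁.hot + E₁.sig + 26]
31. n1.sig = -3  [E₁.sig + E₁.hot - 6]
32. n1.mk = 2  [E₁.hot * -2 - 6]
33. n12.pre = "ky"  ["ky"]
34. n13.wid = 15  [len(E.pre) + 13]
35. n13.tag = -4  [len(E.pre) - 6]
36. n13.ok = -7  [-7]
37. n14.env = true  [A.wid > 14]
38. n15.ok = "vy"  [terminal]
39. n16.ok = "yn"  [terminal]
40. n14.depth = "ynvy"  [g₁.ok ++ g₀.ok]
41. n14.val = true  [S.env == true]
42. n14.ok = false  [S.env == false]
43. n17.env = true  [A.wid == 15]
44. n18.idx = "vz"  [terminal]
45. n17.depth = "vz"  [if S.env then a.idx else "r"]
46. n17.val = false  [not S.env]
47. n17.ok = false  [S.env == false]
48. n13.mk = "mynvy"  ["m" ++ S₀.depth]
49. n19.ok = 28  [terminal]
50. n20.ok = "kymynvy"  [E.pre ++ A.mk]
51. n20.hot = false  [false]
52. n21.mk = 15  [terminal]
53. n22.ok = 5  [terminal]
54. n20.idx = "qkymynvy"  ["q" ++ B.ok]
55. n20.acc = true  [not B.hot]
56. n12.hot = -1  [len(E.pre) - 3]
57. n12.sig = -7  [len(A.mk) - 12]
58. n12.mk = -3  [-3]
59. n23.idx = "yn"  [terminal]
60. n11.acc = -8  [E.sig - 1]
61. n11.hot = true  [E.hot > -2]
62. n0.depth = "nn"  ["nn"]
63. n0.val = true  [E.sig > -4]
64. n0.ok = true  [S.env == false]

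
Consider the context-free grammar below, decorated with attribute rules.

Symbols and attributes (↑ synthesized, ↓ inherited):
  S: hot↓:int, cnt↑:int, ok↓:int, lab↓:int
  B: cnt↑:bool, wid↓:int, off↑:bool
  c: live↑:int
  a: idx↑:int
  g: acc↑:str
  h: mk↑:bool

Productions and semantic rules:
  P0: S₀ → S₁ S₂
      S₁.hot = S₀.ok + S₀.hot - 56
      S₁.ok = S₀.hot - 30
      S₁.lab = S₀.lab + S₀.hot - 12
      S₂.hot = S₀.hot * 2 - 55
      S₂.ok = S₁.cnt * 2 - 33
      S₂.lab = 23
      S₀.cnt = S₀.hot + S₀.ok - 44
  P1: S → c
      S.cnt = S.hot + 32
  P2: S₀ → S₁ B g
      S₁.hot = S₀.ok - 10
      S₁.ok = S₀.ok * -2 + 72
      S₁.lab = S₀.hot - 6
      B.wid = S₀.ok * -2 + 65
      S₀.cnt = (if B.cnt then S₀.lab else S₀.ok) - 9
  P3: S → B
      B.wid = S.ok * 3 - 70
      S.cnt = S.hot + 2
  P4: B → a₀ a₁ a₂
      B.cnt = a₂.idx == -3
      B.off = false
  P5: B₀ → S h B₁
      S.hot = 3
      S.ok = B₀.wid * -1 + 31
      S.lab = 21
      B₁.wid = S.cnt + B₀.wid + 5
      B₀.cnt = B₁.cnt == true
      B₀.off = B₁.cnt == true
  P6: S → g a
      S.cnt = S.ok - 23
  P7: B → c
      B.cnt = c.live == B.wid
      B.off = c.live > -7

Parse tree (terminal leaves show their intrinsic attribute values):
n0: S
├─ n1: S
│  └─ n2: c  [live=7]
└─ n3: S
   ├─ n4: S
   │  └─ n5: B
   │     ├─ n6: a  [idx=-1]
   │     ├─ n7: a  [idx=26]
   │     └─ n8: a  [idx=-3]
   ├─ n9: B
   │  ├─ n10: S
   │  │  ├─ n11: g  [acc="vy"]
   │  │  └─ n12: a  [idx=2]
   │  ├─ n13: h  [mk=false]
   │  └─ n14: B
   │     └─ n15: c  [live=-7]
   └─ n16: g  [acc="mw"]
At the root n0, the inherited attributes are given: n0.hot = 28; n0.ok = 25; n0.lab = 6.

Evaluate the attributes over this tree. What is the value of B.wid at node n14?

1. n0.hot = 28  [given at root]
2. n0.ok = 25  [given at root]
3. n0.lab = 6  [given at root]
4. n1.hot = -3  [S₀.ok + S₀.hot - 56]
5. n1.ok = -2  [S₀.hot - 30]
6. n1.lab = 22  [S₀.lab + S₀.hot - 12]
7. n2.live = 7  [terminal]
8. n1.cnt = 29  [S.hot + 32]
9. n3.hot = 1  [S₀.hot * 2 - 55]
10. n3.ok = 25  [S₁.cnt * 2 - 33]
11. n3.lab = 23  [23]
12. n4.hot = 15  [S₀.ok - 10]
13. n4.ok = 22  [S₀.ok * -2 + 72]
14. n4.lab = -5  [S₀.hot - 6]
15. n5.wid = -4  [S.ok * 3 - 70]
16. n6.idx = -1  [terminal]
17. n7.idx = 26  [terminal]
18. n8.idx = -3  [terminal]
19. n5.cnt = true  [a₂.idx == -3]
20. n5.off = false  [false]
21. n4.cnt = 17  [S.hot + 2]
22. n9.wid = 15  [S₀.ok * -2 + 65]
23. n10.hot = 3  [3]
24. n10.ok = 16  [B₀.wid * -1 + 31]
25. n10.lab = 21  [21]
26. n11.acc = "vy"  [terminal]
27. n12.idx = 2  [terminal]
28. n10.cnt = -7  [S.ok - 23]
29. n13.mk = false  [terminal]
30. n14.wid = 13  [S.cnt + B₀.wid + 5]
31. n15.live = -7  [terminal]
32. n14.cnt = false  [c.live == B.wid]
33. n14.off = false  [c.live > -7]
34. n9.cnt = false  [B₁.cnt == true]
35. n9.off = false  [B₁.cnt == true]
36. n16.acc = "mw"  [terminal]
37. n3.cnt = 16  [(if B.cnt then S₀.lab else S₀.ok) - 9]
38. n0.cnt = 9  [S₀.hot + S₀.ok - 44]

13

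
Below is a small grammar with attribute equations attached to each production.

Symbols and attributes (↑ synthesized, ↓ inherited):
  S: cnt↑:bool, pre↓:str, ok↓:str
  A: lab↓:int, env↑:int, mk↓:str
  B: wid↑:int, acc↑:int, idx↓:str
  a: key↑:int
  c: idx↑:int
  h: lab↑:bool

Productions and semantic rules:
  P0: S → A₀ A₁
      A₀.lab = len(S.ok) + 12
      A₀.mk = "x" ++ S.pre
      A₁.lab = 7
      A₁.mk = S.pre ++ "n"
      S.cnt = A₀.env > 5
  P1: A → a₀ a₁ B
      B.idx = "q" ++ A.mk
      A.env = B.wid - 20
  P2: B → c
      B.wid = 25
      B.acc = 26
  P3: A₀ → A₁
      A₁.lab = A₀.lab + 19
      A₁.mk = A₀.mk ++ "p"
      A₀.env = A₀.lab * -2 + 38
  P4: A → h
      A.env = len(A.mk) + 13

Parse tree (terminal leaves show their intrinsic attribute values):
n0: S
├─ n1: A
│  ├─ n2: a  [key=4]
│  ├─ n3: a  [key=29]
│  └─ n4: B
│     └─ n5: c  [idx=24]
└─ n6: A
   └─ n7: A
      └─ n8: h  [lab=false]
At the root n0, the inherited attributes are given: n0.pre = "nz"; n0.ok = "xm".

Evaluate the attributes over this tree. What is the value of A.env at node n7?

17

1. n0.pre = "nz"  [given at root]
2. n0.ok = "xm"  [given at root]
3. n1.lab = 14  [len(S.ok) + 12]
4. n1.mk = "xnz"  ["x" ++ S.pre]
5. n2.key = 4  [terminal]
6. n3.key = 29  [terminal]
7. n4.idx = "qxnz"  ["q" ++ A.mk]
8. n5.idx = 24  [terminal]
9. n4.wid = 25  [25]
10. n4.acc = 26  [26]
11. n1.env = 5  [B.wid - 20]
12. n6.lab = 7  [7]
13. n6.mk = "nzn"  [S.pre ++ "n"]
14. n7.lab = 26  [A₀.lab + 19]
15. n7.mk = "nznp"  [A₀.mk ++ "p"]
16. n8.lab = false  [terminal]
17. n7.env = 17  [len(A.mk) + 13]
18. n6.env = 24  [A₀.lab * -2 + 38]
19. n0.cnt = false  [A₀.env > 5]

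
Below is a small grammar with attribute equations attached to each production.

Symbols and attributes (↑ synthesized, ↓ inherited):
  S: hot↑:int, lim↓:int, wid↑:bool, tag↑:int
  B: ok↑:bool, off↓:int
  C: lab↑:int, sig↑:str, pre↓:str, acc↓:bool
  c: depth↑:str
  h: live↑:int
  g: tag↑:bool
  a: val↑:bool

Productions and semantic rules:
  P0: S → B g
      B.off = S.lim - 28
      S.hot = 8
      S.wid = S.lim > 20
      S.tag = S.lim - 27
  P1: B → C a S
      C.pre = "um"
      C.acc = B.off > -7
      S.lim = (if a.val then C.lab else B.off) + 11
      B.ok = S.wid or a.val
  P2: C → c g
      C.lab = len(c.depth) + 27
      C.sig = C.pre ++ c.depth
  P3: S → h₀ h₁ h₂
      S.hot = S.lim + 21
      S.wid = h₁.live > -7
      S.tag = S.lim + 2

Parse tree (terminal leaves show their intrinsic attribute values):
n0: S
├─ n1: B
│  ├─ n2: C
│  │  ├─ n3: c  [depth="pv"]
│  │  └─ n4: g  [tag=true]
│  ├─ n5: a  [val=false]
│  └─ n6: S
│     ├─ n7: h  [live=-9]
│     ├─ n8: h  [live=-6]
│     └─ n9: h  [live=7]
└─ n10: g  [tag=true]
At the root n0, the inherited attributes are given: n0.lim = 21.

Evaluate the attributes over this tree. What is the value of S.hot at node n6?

25

1. n0.lim = 21  [given at root]
2. n1.off = -7  [S.lim - 28]
3. n2.pre = "um"  ["um"]
4. n2.acc = false  [B.off > -7]
5. n3.depth = "pv"  [terminal]
6. n4.tag = true  [terminal]
7. n2.lab = 29  [len(c.depth) + 27]
8. n2.sig = "umpv"  [C.pre ++ c.depth]
9. n5.val = false  [terminal]
10. n6.lim = 4  [(if a.val then C.lab else B.off) + 11]
11. n7.live = -9  [terminal]
12. n8.live = -6  [terminal]
13. n9.live = 7  [terminal]
14. n6.hot = 25  [S.lim + 21]
15. n6.wid = true  [h₁.live > -7]
16. n6.tag = 6  [S.lim + 2]
17. n1.ok = true  [S.wid or a.val]
18. n10.tag = true  [terminal]
19. n0.hot = 8  [8]
20. n0.wid = true  [S.lim > 20]
21. n0.tag = -6  [S.lim - 27]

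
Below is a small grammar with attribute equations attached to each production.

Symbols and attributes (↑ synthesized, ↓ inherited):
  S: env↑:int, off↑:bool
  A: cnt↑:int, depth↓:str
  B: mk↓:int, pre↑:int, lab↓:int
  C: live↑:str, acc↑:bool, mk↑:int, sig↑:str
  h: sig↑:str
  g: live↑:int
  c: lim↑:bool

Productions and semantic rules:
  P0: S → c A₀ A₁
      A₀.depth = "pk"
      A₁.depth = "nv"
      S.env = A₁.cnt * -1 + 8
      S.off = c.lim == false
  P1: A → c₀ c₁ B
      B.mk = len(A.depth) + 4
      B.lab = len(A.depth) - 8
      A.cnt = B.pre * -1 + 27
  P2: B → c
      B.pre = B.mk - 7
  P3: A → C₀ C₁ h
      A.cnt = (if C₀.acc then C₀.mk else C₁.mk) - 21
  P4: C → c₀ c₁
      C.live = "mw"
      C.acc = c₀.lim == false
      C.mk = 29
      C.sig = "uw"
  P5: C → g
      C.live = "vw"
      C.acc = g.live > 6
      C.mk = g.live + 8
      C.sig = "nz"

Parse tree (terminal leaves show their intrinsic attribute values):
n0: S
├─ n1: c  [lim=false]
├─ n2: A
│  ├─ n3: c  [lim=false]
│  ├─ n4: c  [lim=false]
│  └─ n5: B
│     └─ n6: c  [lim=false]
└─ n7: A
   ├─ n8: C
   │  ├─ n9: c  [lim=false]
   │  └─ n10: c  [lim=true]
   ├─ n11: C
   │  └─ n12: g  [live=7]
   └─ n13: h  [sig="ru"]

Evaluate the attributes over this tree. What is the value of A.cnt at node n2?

1. n1.lim = false  [terminal]
2. n2.depth = "pk"  ["pk"]
3. n3.lim = false  [terminal]
4. n4.lim = false  [terminal]
5. n5.mk = 6  [len(A.depth) + 4]
6. n5.lab = -6  [len(A.depth) - 8]
7. n6.lim = false  [terminal]
8. n5.pre = -1  [B.mk - 7]
9. n2.cnt = 28  [B.pre * -1 + 27]
10. n7.depth = "nv"  ["nv"]
11. n9.lim = false  [terminal]
12. n10.lim = true  [terminal]
13. n8.live = "mw"  ["mw"]
14. n8.acc = true  [c₀.lim == false]
15. n8.mk = 29  [29]
16. n8.sig = "uw"  ["uw"]
17. n12.live = 7  [terminal]
18. n11.live = "vw"  ["vw"]
19. n11.acc = true  [g.live > 6]
20. n11.mk = 15  [g.live + 8]
21. n11.sig = "nz"  ["nz"]
22. n13.sig = "ru"  [terminal]
23. n7.cnt = 8  [(if C₀.acc then C₀.mk else C₁.mk) - 21]
24. n0.env = 0  [A₁.cnt * -1 + 8]
25. n0.off = true  [c.lim == false]

28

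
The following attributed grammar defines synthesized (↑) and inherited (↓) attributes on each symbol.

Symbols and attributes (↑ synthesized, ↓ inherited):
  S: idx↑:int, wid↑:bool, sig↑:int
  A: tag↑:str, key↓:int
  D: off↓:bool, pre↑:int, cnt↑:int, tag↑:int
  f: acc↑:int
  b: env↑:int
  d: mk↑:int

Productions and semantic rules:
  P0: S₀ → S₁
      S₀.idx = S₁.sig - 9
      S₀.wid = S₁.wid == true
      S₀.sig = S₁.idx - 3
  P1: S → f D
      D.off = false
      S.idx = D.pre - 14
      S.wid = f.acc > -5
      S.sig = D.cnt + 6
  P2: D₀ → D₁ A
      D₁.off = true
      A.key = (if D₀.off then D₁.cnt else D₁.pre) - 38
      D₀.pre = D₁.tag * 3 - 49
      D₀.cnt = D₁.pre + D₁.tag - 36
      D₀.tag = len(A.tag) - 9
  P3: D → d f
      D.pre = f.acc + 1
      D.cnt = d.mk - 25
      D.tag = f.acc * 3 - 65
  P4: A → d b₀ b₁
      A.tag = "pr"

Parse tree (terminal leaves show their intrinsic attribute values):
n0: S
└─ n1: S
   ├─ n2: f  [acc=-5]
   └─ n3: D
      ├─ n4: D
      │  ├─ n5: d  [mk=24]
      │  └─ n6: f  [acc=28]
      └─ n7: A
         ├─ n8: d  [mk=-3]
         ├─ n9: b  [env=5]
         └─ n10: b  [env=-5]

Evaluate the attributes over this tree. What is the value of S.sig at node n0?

-9

1. n2.acc = -5  [terminal]
2. n3.off = false  [false]
3. n4.off = true  [true]
4. n5.mk = 24  [terminal]
5. n6.acc = 28  [terminal]
6. n4.pre = 29  [f.acc + 1]
7. n4.cnt = -1  [d.mk - 25]
8. n4.tag = 19  [f.acc * 3 - 65]
9. n7.key = -9  [(if D₀.off then D₁.cnt else D₁.pre) - 38]
10. n8.mk = -3  [terminal]
11. n9.env = 5  [terminal]
12. n10.env = -5  [terminal]
13. n7.tag = "pr"  ["pr"]
14. n3.pre = 8  [D₁.tag * 3 - 49]
15. n3.cnt = 12  [D₁.pre + D₁.tag - 36]
16. n3.tag = -7  [len(A.tag) - 9]
17. n1.idx = -6  [D.pre - 14]
18. n1.wid = false  [f.acc > -5]
19. n1.sig = 18  [D.cnt + 6]
20. n0.idx = 9  [S₁.sig - 9]
21. n0.wid = false  [S₁.wid == true]
22. n0.sig = -9  [S₁.idx - 3]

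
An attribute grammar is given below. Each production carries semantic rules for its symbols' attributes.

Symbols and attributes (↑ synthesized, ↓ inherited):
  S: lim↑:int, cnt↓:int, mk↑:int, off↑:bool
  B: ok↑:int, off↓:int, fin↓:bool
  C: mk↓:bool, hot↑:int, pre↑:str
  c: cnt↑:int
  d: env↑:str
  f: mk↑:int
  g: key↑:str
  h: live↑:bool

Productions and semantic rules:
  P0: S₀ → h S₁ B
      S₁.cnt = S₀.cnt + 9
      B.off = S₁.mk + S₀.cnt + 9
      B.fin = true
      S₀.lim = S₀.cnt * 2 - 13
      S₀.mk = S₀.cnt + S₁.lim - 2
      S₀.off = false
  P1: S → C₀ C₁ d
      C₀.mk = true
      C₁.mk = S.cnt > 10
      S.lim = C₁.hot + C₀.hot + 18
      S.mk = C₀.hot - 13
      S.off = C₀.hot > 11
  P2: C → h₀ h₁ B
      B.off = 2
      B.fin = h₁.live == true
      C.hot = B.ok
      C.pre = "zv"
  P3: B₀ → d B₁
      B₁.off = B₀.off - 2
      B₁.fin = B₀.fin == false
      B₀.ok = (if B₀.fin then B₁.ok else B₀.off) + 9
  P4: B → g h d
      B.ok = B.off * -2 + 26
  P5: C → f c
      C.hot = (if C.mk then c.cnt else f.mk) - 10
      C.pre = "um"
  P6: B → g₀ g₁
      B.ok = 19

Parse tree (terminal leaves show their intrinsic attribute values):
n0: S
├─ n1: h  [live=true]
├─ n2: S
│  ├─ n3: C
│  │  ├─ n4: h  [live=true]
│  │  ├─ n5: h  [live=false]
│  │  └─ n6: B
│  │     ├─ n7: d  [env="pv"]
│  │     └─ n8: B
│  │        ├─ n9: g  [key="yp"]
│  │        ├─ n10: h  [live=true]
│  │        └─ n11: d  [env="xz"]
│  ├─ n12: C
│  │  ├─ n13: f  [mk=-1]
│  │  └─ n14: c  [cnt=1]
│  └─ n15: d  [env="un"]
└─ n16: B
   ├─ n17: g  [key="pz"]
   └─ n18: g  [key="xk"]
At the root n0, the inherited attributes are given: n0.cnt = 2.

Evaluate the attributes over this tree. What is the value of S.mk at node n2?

-2

1. n0.cnt = 2  [given at root]
2. n1.live = true  [terminal]
3. n2.cnt = 11  [S₀.cnt + 9]
4. n3.mk = true  [true]
5. n4.live = true  [terminal]
6. n5.live = false  [terminal]
7. n6.off = 2  [2]
8. n6.fin = false  [h₁.live == true]
9. n7.env = "pv"  [terminal]
10. n8.off = 0  [B₀.off - 2]
11. n8.fin = true  [B₀.fin == false]
12. n9.key = "yp"  [terminal]
13. n10.live = true  [terminal]
14. n11.env = "xz"  [terminal]
15. n8.ok = 26  [B.off * -2 + 26]
16. n6.ok = 11  [(if B₀.fin then B₁.ok else B₀.off) + 9]
17. n3.hot = 11  [B.ok]
18. n3.pre = "zv"  ["zv"]
19. n12.mk = true  [S.cnt > 10]
20. n13.mk = -1  [terminal]
21. n14.cnt = 1  [terminal]
22. n12.hot = -9  [(if C.mk then c.cnt else f.mk) - 10]
23. n12.pre = "um"  ["um"]
24. n15.env = "un"  [terminal]
25. n2.lim = 20  [C₁.hot + C₀.hot + 18]
26. n2.mk = -2  [C₀.hot - 13]
27. n2.off = false  [C₀.hot > 11]
28. n16.off = 9  [S₁.mk + S₀.cnt + 9]
29. n16.fin = true  [true]
30. n17.key = "pz"  [terminal]
31. n18.key = "xk"  [terminal]
32. n16.ok = 19  [19]
33. n0.lim = -9  [S₀.cnt * 2 - 13]
34. n0.mk = 20  [S₀.cnt + S₁.lim - 2]
35. n0.off = false  [false]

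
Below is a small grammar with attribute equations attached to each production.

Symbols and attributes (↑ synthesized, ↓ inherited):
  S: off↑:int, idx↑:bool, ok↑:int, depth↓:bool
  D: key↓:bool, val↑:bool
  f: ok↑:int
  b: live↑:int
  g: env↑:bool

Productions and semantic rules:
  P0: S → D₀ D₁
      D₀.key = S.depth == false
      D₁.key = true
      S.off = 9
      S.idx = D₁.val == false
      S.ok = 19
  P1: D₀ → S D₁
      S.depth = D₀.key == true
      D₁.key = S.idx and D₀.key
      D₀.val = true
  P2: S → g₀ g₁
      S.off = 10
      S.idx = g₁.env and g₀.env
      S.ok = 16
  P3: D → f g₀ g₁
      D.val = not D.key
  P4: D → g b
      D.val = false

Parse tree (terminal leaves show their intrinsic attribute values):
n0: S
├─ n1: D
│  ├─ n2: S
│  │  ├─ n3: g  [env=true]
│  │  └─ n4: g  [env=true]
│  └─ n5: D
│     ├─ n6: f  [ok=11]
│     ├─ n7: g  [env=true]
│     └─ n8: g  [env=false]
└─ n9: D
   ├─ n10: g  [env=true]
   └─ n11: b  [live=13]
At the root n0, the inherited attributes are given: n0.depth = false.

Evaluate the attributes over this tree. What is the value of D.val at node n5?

false

1. n0.depth = false  [given at root]
2. n1.key = true  [S.depth == false]
3. n2.depth = true  [D₀.key == true]
4. n3.env = true  [terminal]
5. n4.env = true  [terminal]
6. n2.off = 10  [10]
7. n2.idx = true  [g₁.env and g₀.env]
8. n2.ok = 16  [16]
9. n5.key = true  [S.idx and D₀.key]
10. n6.ok = 11  [terminal]
11. n7.env = true  [terminal]
12. n8.env = false  [terminal]
13. n5.val = false  [not D.key]
14. n1.val = true  [true]
15. n9.key = true  [true]
16. n10.env = true  [terminal]
17. n11.live = 13  [terminal]
18. n9.val = false  [false]
19. n0.off = 9  [9]
20. n0.idx = true  [D₁.val == false]
21. n0.ok = 19  [19]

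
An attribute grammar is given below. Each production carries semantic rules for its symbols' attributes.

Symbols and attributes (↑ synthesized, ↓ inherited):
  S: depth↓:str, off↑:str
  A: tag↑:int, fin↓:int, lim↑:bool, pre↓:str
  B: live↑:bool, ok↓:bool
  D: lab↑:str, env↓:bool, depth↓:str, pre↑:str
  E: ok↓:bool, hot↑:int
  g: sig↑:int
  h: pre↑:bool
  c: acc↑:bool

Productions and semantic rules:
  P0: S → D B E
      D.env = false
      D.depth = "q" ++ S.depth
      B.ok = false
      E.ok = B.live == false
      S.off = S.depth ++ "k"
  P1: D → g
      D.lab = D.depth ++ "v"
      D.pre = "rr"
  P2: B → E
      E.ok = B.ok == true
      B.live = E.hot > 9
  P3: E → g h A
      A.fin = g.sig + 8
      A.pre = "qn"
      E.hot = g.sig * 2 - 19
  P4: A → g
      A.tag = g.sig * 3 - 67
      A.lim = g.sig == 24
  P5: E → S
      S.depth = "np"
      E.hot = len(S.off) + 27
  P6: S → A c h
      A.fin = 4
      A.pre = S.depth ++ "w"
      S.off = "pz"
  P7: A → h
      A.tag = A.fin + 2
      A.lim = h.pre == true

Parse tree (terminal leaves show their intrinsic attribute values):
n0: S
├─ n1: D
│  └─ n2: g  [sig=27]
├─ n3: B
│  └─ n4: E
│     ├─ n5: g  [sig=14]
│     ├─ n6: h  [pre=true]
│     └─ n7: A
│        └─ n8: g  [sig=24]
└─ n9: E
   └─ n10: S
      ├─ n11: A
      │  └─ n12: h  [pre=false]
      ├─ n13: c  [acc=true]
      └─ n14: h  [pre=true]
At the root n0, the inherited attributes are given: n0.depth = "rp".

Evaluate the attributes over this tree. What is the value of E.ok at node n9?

true

1. n0.depth = "rp"  [given at root]
2. n1.env = false  [false]
3. n1.depth = "qrp"  ["q" ++ S.depth]
4. n2.sig = 27  [terminal]
5. n1.lab = "qrpv"  [D.depth ++ "v"]
6. n1.pre = "rr"  ["rr"]
7. n3.ok = false  [false]
8. n4.ok = false  [B.ok == true]
9. n5.sig = 14  [terminal]
10. n6.pre = true  [terminal]
11. n7.fin = 22  [g.sig + 8]
12. n7.pre = "qn"  ["qn"]
13. n8.sig = 24  [terminal]
14. n7.tag = 5  [g.sig * 3 - 67]
15. n7.lim = true  [g.sig == 24]
16. n4.hot = 9  [g.sig * 2 - 19]
17. n3.live = false  [E.hot > 9]
18. n9.ok = true  [B.live == false]
19. n10.depth = "np"  ["np"]
20. n11.fin = 4  [4]
21. n11.pre = "npw"  [S.depth ++ "w"]
22. n12.pre = false  [terminal]
23. n11.tag = 6  [A.fin + 2]
24. n11.lim = false  [h.pre == true]
25. n13.acc = true  [terminal]
26. n14.pre = true  [terminal]
27. n10.off = "pz"  ["pz"]
28. n9.hot = 29  [len(S.off) + 27]
29. n0.off = "rpk"  [S.depth ++ "k"]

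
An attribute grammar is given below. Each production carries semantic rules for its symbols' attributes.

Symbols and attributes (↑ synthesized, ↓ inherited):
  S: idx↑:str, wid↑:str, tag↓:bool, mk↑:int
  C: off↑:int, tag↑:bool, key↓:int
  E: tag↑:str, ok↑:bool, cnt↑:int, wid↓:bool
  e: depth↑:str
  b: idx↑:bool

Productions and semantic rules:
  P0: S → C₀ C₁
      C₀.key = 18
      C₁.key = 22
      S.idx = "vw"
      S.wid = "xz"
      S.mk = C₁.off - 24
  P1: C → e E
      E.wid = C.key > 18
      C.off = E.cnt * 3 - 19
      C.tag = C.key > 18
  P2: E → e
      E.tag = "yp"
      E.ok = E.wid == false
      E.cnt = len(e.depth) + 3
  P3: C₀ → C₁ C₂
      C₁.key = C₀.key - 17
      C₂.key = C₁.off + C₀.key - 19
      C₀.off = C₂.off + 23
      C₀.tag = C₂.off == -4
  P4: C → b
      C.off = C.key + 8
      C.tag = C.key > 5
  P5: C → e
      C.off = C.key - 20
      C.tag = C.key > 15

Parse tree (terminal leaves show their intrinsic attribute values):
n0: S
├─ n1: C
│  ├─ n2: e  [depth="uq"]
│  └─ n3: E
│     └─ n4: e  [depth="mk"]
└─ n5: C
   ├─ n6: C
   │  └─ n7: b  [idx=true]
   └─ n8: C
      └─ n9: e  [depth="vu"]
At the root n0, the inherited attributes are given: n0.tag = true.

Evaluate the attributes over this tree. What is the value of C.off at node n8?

-4

1. n0.tag = true  [given at root]
2. n1.key = 18  [18]
3. n2.depth = "uq"  [terminal]
4. n3.wid = false  [C.key > 18]
5. n4.depth = "mk"  [terminal]
6. n3.tag = "yp"  ["yp"]
7. n3.ok = true  [E.wid == false]
8. n3.cnt = 5  [len(e.depth) + 3]
9. n1.off = -4  [E.cnt * 3 - 19]
10. n1.tag = false  [C.key > 18]
11. n5.key = 22  [22]
12. n6.key = 5  [C₀.key - 17]
13. n7.idx = true  [terminal]
14. n6.off = 13  [C.key + 8]
15. n6.tag = false  [C.key > 5]
16. n8.key = 16  [C₁.off + C₀.key - 19]
17. n9.depth = "vu"  [terminal]
18. n8.off = -4  [C.key - 20]
19. n8.tag = true  [C.key > 15]
20. n5.off = 19  [C₂.off + 23]
21. n5.tag = true  [C₂.off == -4]
22. n0.idx = "vw"  ["vw"]
23. n0.wid = "xz"  ["xz"]
24. n0.mk = -5  [C₁.off - 24]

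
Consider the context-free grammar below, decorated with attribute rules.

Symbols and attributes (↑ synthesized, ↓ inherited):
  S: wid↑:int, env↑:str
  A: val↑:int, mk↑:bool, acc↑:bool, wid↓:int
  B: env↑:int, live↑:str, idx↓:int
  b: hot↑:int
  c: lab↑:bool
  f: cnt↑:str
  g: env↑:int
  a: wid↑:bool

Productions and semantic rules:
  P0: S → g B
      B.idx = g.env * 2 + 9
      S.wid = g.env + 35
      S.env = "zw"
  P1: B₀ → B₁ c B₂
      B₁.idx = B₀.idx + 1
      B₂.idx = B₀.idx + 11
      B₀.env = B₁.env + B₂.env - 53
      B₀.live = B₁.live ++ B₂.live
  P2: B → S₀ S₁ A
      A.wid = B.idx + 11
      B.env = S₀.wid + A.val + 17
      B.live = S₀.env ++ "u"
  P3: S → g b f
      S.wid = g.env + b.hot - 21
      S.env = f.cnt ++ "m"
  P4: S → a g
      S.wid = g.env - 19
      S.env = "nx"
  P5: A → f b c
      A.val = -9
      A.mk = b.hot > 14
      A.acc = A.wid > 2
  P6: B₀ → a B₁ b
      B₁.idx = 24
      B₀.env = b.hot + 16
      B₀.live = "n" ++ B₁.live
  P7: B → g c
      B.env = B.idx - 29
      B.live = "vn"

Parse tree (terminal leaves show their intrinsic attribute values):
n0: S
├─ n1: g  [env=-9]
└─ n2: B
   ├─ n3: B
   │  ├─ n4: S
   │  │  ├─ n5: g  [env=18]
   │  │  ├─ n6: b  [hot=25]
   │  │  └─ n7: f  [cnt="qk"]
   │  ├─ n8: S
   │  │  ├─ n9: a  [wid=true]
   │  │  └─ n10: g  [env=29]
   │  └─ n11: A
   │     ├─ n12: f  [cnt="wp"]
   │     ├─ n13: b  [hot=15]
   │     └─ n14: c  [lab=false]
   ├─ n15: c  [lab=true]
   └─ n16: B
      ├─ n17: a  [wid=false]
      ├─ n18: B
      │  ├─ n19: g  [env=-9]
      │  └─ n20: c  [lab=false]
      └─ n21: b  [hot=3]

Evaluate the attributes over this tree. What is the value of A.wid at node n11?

3

1. n1.env = -9  [terminal]
2. n2.idx = -9  [g.env * 2 + 9]
3. n3.idx = -8  [B₀.idx + 1]
4. n5.env = 18  [terminal]
5. n6.hot = 25  [terminal]
6. n7.cnt = "qk"  [terminal]
7. n4.wid = 22  [g.env + b.hot - 21]
8. n4.env = "qkm"  [f.cnt ++ "m"]
9. n9.wid = true  [terminal]
10. n10.env = 29  [terminal]
11. n8.wid = 10  [g.env - 19]
12. n8.env = "nx"  ["nx"]
13. n11.wid = 3  [B.idx + 11]
14. n12.cnt = "wp"  [terminal]
15. n13.hot = 15  [terminal]
16. n14.lab = false  [terminal]
17. n11.val = -9  [-9]
18. n11.mk = true  [b.hot > 14]
19. n11.acc = true  [A.wid > 2]
20. n3.env = 30  [S₀.wid + A.val + 17]
21. n3.live = "qkmu"  [S₀.env ++ "u"]
22. n15.lab = true  [terminal]
23. n16.idx = 2  [B₀.idx + 11]
24. n17.wid = false  [terminal]
25. n18.idx = 24  [24]
26. n19.env = -9  [terminal]
27. n20.lab = false  [terminal]
28. n18.env = -5  [B.idx - 29]
29. n18.live = "vn"  ["vn"]
30. n21.hot = 3  [terminal]
31. n16.env = 19  [b.hot + 16]
32. n16.live = "nvn"  ["n" ++ B₁.live]
33. n2.env = -4  [B₁.env + B₂.env - 53]
34. n2.live = "qkmunvn"  [B₁.live ++ B₂.live]
35. n0.wid = 26  [g.env + 35]
36. n0.env = "zw"  ["zw"]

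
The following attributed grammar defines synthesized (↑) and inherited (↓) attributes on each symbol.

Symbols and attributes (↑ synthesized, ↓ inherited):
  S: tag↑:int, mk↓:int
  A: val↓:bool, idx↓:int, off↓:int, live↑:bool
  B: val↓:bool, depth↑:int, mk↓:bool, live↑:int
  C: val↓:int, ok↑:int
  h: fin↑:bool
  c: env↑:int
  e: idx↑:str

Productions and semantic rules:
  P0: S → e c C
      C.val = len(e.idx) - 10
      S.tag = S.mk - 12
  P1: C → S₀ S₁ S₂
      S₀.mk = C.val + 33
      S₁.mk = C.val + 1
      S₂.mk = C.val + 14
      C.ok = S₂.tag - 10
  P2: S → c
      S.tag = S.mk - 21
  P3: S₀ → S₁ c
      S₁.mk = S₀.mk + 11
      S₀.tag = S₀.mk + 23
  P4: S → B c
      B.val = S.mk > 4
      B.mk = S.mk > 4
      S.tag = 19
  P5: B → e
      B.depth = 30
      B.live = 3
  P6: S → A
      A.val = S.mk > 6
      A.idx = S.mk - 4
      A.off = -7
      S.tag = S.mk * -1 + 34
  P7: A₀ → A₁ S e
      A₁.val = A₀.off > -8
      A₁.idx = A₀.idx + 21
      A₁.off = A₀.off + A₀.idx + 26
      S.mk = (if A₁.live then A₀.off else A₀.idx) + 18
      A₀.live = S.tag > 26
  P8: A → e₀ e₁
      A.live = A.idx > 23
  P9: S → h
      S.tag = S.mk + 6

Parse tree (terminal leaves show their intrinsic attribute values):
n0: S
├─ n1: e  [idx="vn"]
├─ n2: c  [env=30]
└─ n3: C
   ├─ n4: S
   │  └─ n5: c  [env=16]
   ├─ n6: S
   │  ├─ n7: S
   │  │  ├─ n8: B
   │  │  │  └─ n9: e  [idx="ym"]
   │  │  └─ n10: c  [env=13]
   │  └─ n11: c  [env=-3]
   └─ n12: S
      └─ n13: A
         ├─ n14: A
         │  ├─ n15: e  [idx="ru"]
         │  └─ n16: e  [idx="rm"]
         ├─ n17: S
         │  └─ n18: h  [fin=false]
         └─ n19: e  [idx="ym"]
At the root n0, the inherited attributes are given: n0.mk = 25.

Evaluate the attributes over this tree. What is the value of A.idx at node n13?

1. n0.mk = 25  [given at root]
2. n1.idx = "vn"  [terminal]
3. n2.env = 30  [terminal]
4. n3.val = -8  [len(e.idx) - 10]
5. n4.mk = 25  [C.val + 33]
6. n5.env = 16  [terminal]
7. n4.tag = 4  [S.mk - 21]
8. n6.mk = -7  [C.val + 1]
9. n7.mk = 4  [S₀.mk + 11]
10. n8.val = false  [S.mk > 4]
11. n8.mk = false  [S.mk > 4]
12. n9.idx = "ym"  [terminal]
13. n8.depth = 30  [30]
14. n8.live = 3  [3]
15. n10.env = 13  [terminal]
16. n7.tag = 19  [19]
17. n11.env = -3  [terminal]
18. n6.tag = 16  [S₀.mk + 23]
19. n12.mk = 6  [C.val + 14]
20. n13.val = false  [S.mk > 6]
21. n13.idx = 2  [S.mk - 4]
22. n13.off = -7  [-7]
23. n14.val = true  [A₀.off > -8]
24. n14.idx = 23  [A₀.idx + 21]
25. n14.off = 21  [A₀.off + A₀.idx + 26]
26. n15.idx = "ru"  [terminal]
27. n16.idx = "rm"  [terminal]
28. n14.live = false  [A.idx > 23]
29. n17.mk = 20  [(if A₁.live then A₀.off else A₀.idx) + 18]
30. n18.fin = false  [terminal]
31. n17.tag = 26  [S.mk + 6]
32. n19.idx = "ym"  [terminal]
33. n13.live = false  [S.tag > 26]
34. n12.tag = 28  [S.mk * -1 + 34]
35. n3.ok = 18  [S₂.tag - 10]
36. n0.tag = 13  [S.mk - 12]

2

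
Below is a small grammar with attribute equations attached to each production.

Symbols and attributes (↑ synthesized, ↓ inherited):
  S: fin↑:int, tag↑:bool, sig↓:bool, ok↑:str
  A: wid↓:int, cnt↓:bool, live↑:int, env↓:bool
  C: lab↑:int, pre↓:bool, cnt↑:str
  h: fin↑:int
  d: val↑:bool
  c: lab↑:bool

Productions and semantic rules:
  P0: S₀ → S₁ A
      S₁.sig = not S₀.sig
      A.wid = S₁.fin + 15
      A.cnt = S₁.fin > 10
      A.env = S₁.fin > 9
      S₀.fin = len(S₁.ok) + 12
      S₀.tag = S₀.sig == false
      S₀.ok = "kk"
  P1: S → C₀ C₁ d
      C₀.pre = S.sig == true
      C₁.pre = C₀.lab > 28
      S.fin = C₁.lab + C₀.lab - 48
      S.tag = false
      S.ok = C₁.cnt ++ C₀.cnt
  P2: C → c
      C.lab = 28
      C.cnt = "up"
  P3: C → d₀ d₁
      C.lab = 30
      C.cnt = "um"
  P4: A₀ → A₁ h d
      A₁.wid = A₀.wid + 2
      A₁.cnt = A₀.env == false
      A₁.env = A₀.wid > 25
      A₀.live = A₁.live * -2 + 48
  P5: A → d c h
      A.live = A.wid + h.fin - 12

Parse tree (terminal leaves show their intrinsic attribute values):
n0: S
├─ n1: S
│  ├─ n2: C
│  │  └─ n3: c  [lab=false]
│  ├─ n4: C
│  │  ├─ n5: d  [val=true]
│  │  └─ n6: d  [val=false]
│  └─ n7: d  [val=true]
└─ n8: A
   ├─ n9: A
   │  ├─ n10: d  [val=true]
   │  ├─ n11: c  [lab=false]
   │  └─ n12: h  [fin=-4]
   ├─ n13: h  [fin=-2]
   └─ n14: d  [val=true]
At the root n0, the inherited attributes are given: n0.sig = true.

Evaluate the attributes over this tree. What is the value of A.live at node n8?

26

1. n0.sig = true  [given at root]
2. n1.sig = false  [not S₀.sig]
3. n2.pre = false  [S.sig == true]
4. n3.lab = false  [terminal]
5. n2.lab = 28  [28]
6. n2.cnt = "up"  ["up"]
7. n4.pre = false  [C₀.lab > 28]
8. n5.val = true  [terminal]
9. n6.val = false  [terminal]
10. n4.lab = 30  [30]
11. n4.cnt = "um"  ["um"]
12. n7.val = true  [terminal]
13. n1.fin = 10  [C₁.lab + C₀.lab - 48]
14. n1.tag = false  [false]
15. n1.ok = "umup"  [C₁.cnt ++ C₀.cnt]
16. n8.wid = 25  [S₁.fin + 15]
17. n8.cnt = false  [S₁.fin > 10]
18. n8.env = true  [S₁.fin > 9]
19. n9.wid = 27  [A₀.wid + 2]
20. n9.cnt = false  [A₀.env == false]
21. n9.env = false  [A₀.wid > 25]
22. n10.val = true  [terminal]
23. n11.lab = false  [terminal]
24. n12.fin = -4  [terminal]
25. n9.live = 11  [A.wid + h.fin - 12]
26. n13.fin = -2  [terminal]
27. n14.val = true  [terminal]
28. n8.live = 26  [A₁.live * -2 + 48]
29. n0.fin = 16  [len(S₁.ok) + 12]
30. n0.tag = false  [S₀.sig == false]
31. n0.ok = "kk"  ["kk"]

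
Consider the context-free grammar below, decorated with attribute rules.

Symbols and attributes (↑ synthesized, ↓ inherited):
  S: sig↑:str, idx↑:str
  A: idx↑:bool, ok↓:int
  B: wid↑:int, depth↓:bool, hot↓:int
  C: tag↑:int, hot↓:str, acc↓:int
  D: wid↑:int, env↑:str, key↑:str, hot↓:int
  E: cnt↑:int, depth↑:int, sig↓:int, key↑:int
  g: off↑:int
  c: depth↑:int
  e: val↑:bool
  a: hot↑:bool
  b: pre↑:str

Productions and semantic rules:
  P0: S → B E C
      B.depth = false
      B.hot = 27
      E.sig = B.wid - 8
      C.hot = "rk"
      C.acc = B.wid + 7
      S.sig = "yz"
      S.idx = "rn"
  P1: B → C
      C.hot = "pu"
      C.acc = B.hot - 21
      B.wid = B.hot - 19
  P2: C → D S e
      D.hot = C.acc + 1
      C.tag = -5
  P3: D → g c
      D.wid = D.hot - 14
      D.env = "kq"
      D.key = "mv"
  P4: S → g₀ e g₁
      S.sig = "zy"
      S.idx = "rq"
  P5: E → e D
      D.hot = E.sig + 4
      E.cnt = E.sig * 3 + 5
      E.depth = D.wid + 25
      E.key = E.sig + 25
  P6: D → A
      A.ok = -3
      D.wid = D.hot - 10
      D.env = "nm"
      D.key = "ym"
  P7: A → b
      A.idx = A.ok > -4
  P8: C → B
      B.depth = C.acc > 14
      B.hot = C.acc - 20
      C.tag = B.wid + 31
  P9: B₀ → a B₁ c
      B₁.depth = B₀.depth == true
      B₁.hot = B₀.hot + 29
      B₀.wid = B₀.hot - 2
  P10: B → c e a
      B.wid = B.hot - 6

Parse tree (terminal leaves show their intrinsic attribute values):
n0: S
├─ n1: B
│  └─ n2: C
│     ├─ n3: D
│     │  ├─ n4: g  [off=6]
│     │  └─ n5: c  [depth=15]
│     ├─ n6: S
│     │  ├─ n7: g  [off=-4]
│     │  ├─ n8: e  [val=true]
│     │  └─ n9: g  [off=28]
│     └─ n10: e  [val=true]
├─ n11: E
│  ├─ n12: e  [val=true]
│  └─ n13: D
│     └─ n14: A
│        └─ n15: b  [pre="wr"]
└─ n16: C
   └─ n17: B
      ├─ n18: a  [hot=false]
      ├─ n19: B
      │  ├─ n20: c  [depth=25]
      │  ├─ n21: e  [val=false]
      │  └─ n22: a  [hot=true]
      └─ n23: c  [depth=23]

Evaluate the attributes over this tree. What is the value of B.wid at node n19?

1. n1.depth = false  [false]
2. n1.hot = 27  [27]
3. n2.hot = "pu"  ["pu"]
4. n2.acc = 6  [B.hot - 21]
5. n3.hot = 7  [C.acc + 1]
6. n4.off = 6  [terminal]
7. n5.depth = 15  [terminal]
8. n3.wid = -7  [D.hot - 14]
9. n3.env = "kq"  ["kq"]
10. n3.key = "mv"  ["mv"]
11. n7.off = -4  [terminal]
12. n8.val = true  [terminal]
13. n9.off = 28  [terminal]
14. n6.sig = "zy"  ["zy"]
15. n6.idx = "rq"  ["rq"]
16. n10.val = true  [terminal]
17. n2.tag = -5  [-5]
18. n1.wid = 8  [B.hot - 19]
19. n11.sig = 0  [B.wid - 8]
20. n12.val = true  [terminal]
21. n13.hot = 4  [E.sig + 4]
22. n14.ok = -3  [-3]
23. n15.pre = "wr"  [terminal]
24. n14.idx = true  [A.ok > -4]
25. n13.wid = -6  [D.hot - 10]
26. n13.env = "nm"  ["nm"]
27. n13.key = "ym"  ["ym"]
28. n11.cnt = 5  [E.sig * 3 + 5]
29. n11.depth = 19  [D.wid + 25]
30. n11.key = 25  [E.sig + 25]
31. n16.hot = "rk"  ["rk"]
32. n16.acc = 15  [B.wid + 7]
33. n17.depth = true  [C.acc > 14]
34. n17.hot = -5  [C.acc - 20]
35. n18.hot = false  [terminal]
36. n19.depth = true  [B₀.depth == true]
37. n19.hot = 24  [B₀.hot + 29]
38. n20.depth = 25  [terminal]
39. n21.val = false  [terminal]
40. n22.hot = true  [terminal]
41. n19.wid = 18  [B.hot - 6]
42. n23.depth = 23  [terminal]
43. n17.wid = -7  [B₀.hot - 2]
44. n16.tag = 24  [B.wid + 31]
45. n0.sig = "yz"  ["yz"]
46. n0.idx = "rn"  ["rn"]

18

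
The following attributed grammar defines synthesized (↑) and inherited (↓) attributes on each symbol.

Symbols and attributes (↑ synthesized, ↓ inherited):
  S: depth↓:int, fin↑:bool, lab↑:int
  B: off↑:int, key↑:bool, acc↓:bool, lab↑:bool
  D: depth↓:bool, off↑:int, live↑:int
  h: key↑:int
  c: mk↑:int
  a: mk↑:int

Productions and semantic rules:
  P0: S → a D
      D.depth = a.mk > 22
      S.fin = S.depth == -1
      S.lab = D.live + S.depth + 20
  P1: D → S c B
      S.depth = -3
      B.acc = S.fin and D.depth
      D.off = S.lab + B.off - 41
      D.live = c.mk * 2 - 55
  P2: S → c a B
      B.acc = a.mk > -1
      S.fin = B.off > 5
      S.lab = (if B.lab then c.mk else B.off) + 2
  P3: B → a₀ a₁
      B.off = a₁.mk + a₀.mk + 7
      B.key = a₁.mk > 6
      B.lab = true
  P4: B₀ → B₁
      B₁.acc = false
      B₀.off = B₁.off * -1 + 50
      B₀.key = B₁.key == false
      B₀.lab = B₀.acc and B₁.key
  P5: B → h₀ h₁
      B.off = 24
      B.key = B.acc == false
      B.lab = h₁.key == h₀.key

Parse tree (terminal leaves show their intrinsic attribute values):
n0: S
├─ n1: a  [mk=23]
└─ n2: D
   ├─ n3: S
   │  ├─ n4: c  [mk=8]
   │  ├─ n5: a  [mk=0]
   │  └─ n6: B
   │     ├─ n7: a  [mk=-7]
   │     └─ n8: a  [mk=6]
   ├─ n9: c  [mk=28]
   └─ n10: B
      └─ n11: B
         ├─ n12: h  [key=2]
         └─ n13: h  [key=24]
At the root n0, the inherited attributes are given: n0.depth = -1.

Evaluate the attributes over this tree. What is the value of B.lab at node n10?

1. n0.depth = -1  [given at root]
2. n1.mk = 23  [terminal]
3. n2.depth = true  [a.mk > 22]
4. n3.depth = -3  [-3]
5. n4.mk = 8  [terminal]
6. n5.mk = 0  [terminal]
7. n6.acc = true  [a.mk > -1]
8. n7.mk = -7  [terminal]
9. n8.mk = 6  [terminal]
10. n6.off = 6  [a₁.mk + a₀.mk + 7]
11. n6.key = false  [a₁.mk > 6]
12. n6.lab = true  [true]
13. n3.fin = true  [B.off > 5]
14. n3.lab = 10  [(if B.lab then c.mk else B.off) + 2]
15. n9.mk = 28  [terminal]
16. n10.acc = true  [S.fin and D.depth]
17. n11.acc = false  [false]
18. n12.key = 2  [terminal]
19. n13.key = 24  [terminal]
20. n11.off = 24  [24]
21. n11.key = true  [B.acc == false]
22. n11.lab = false  [h₁.key == h₀.key]
23. n10.off = 26  [B₁.off * -1 + 50]
24. n10.key = false  [B₁.key == false]
25. n10.lab = true  [B₀.acc and B₁.key]
26. n2.off = -5  [S.lab + B.off - 41]
27. n2.live = 1  [c.mk * 2 - 55]
28. n0.fin = true  [S.depth == -1]
29. n0.lab = 20  [D.live + S.depth + 20]

true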